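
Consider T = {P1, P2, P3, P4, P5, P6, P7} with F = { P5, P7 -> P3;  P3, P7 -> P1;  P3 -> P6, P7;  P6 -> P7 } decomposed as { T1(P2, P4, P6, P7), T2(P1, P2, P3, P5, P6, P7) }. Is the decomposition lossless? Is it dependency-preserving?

Lossless test: (P2, P6, P7)⁺ = {P2, P6, P7}, which is a superkey of neither fragment — lossy.
Dependency preservation: every FD's attributes lie within a single fragment, so each can be enforced locally — preserved.

lossy but dependency-preserving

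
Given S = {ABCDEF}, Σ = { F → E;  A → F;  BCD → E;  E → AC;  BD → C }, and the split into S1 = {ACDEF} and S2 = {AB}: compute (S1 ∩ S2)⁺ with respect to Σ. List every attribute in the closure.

ACEF

S1 ∩ S2 = {A}.
A → F applies, adding F
F → E applies, adding E
E → AC applies, adding C
Closure: {ACEF}.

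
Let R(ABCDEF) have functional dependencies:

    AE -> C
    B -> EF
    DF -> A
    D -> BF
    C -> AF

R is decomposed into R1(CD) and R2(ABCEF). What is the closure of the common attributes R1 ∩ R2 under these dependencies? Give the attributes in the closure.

R1 ∩ R2 = {C}.
C → AF applies, adding AF
Closure: {ACF}.

ACF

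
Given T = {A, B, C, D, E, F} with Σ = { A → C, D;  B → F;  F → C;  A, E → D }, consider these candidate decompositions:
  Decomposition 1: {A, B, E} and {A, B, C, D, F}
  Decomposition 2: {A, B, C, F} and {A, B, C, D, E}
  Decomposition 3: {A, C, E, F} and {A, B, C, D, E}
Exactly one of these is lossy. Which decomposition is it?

Decomposition 3

Decomposition 1: common = {A, B}, closure = {A, B, C, D, F} → lossless.
Decomposition 2: common = {A, B, C}, closure = {A, B, C, D, F} → lossless.
Decomposition 3: common = {A, C, E}, closure = {A, C, D, E} → lossy.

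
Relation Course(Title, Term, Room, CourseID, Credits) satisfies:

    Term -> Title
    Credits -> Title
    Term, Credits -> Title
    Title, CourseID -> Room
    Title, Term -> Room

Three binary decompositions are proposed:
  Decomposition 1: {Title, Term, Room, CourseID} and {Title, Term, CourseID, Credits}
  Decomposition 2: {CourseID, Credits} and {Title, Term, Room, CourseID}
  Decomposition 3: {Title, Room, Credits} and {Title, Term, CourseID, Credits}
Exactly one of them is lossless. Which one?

Decomposition 1

Decomposition 1: common = {Title, Term, CourseID}, closure = {Title, Term, Room, CourseID} → lossless.
Decomposition 2: common = {CourseID}, closure = {CourseID} → lossy.
Decomposition 3: common = {Title, Credits}, closure = {Title, Credits} → lossy.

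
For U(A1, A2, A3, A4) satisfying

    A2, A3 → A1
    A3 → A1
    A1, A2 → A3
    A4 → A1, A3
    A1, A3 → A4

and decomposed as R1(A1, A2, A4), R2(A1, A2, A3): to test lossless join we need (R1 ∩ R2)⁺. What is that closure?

R1 ∩ R2 = {A1, A2}.
A1, A2 → A3 applies, adding A3
A1, A3 → A4 applies, adding A4
Closure: {A1, A2, A3, A4}.

A1, A2, A3, A4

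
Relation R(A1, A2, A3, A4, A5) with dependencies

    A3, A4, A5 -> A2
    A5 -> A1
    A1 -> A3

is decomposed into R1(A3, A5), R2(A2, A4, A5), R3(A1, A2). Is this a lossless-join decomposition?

Chase test. Columns are A1, A2, A3, A4, A5; row i has aⱼ where attribute j ∈ Ri, else bᵢⱼ.
Initial tableau (one row per fragment):
  row 1: b11 b12 a3 b14 a5
  row 2: b21 a2 b23 a4 a5
  row 3: a1 a2 b33 b34 b35
Rows 1 and 2 agree on A5; apply A5→A1 and equate their A1 entries.
Rows 1 and 2 agree on A1; apply A1→A3 and equate their A3 entries.
No row becomes fully distinguished — the join is lossy.

No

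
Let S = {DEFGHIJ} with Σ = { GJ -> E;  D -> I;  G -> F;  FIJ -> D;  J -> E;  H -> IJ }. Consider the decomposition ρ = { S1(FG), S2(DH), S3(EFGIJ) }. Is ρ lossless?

Chase test. Columns are DEFGHIJ; row i has aⱼ where attribute j ∈ Si, else bᵢⱼ.
Initial tableau (one row per fragment):
  row 1: b11 b12 a3 a4 b15 b16 b17
  row 2: a1 b22 b23 b24 a5 b26 b27
  row 3: b31 a2 a3 a4 b35 a6 a7
No row becomes fully distinguished — the join is lossy.

No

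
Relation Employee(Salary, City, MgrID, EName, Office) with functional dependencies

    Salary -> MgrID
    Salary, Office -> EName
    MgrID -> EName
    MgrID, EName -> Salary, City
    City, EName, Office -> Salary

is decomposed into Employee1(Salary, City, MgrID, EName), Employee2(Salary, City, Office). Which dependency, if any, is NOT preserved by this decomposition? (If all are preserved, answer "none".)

Check City, EName, Office → Salary: no single fragment contains all of {Salary, City, EName, Office}, and the restricted closure of {City, EName, Office} across the fragments never reaches {Salary}.
Salary → MgrID is preserved.
Salary, Office → EName is preserved.
MgrID → EName is preserved.
MgrID, EName → Salary, City is preserved.

City, EName, Office -> Salary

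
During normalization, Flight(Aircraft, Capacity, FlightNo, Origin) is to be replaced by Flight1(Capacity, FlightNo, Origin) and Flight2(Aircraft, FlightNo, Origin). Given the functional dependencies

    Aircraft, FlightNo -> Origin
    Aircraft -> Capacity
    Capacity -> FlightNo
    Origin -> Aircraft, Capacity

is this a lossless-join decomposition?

Yes

Common attributes: Flight1 ∩ Flight2 = {FlightNo, Origin}.
Closure of {FlightNo, Origin}: Origin → Aircraft, Capacity applies, adding Aircraft, Capacity. So (FlightNo, Origin)⁺ = {Aircraft, Capacity, FlightNo, Origin}.
This closure contains every attribute of Flight1, so Flight1 ∩ Flight2 → Flight1. The join is lossless.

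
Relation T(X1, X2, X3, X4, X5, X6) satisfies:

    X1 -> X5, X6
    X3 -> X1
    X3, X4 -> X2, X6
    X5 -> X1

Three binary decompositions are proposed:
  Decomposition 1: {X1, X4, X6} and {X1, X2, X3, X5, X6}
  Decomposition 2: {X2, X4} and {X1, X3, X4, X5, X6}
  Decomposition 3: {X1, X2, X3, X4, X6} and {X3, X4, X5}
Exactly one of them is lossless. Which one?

Decomposition 3

Decomposition 1: common = {X1, X6}, closure = {X1, X5, X6} → lossy.
Decomposition 2: common = {X4}, closure = {X4} → lossy.
Decomposition 3: common = {X3, X4}, closure = {X1, X2, X3, X4, X5, X6} → lossless.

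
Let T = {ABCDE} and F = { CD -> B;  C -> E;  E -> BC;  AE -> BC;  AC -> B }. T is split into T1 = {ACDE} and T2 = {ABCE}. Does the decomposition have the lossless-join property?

Yes

Common attributes: T1 ∩ T2 = {ACE}.
Closure of {ACE}: E → BC applies, adding B. So (ACE)⁺ = {ABCE}.
This closure contains every attribute of T2, so T1 ∩ T2 → T2. The join is lossless.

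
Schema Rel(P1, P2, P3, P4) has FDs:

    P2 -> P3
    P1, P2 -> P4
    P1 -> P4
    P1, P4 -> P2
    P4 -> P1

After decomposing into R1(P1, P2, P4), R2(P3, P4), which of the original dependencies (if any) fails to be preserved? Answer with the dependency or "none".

P2 -> P3

Check P2 → P3: no single fragment contains all of {P2, P3}, and the restricted closure of {P2} across the fragments never reaches {P3}.
P1, P2 → P4 is preserved.
P1 → P4 is preserved.
P1, P4 → P2 is preserved.
P4 → P1 is preserved.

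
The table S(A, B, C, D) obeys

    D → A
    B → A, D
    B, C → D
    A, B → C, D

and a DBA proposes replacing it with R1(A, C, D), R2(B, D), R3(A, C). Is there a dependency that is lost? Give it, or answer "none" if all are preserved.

A, B → C, D

Check A, B → C, D: no single fragment contains all of {A, B, C, D}, and the restricted closure of {A, B} across the fragments never reaches {C, D}.
D → A is preserved.
B → A, D is preserved.
B, C → D is preserved.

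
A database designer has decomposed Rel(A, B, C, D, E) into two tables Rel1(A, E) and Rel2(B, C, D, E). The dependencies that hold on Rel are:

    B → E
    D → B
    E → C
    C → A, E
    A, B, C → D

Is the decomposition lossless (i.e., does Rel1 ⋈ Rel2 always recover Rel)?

Common attributes: Rel1 ∩ Rel2 = {E}.
Closure of {E}: E → C applies, adding C; C → A, E applies, adding A. So (E)⁺ = {A, C, E}.
This closure contains every attribute of Rel1, so Rel1 ∩ Rel2 → Rel1. The join is lossless.

Yes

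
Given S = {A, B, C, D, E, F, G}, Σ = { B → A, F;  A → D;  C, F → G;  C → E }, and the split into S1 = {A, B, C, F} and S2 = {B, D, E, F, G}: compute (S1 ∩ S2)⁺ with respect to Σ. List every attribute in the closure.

S1 ∩ S2 = {B, F}.
B → A, F applies, adding A
A → D applies, adding D
Closure: {A, B, D, F}.

A, B, D, F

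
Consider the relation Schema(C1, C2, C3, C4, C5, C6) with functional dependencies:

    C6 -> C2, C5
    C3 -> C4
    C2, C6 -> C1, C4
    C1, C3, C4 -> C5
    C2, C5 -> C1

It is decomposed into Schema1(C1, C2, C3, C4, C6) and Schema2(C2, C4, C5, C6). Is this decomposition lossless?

Common attributes: Schema1 ∩ Schema2 = {C2, C4, C6}.
Closure of {C2, C4, C6}: C6 → C2, C5 applies, adding C5; C2, C6 → C1, C4 applies, adding C1. So (C2, C4, C6)⁺ = {C1, C2, C4, C5, C6}.
This closure contains every attribute of Schema2, so Schema1 ∩ Schema2 → Schema2. The join is lossless.

Yes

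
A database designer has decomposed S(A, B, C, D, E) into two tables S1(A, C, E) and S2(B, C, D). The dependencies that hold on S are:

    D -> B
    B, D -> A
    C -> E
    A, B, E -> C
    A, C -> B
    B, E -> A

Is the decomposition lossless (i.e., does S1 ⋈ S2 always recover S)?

Common attributes: S1 ∩ S2 = {C}.
Closure of {C}: C → E applies, adding E. So (C)⁺ = {C, E}.
The closure contains neither all of S1 = {A, C, E} nor all of S2 = {B, C, D}, so the common attributes are not a superkey of either fragment. The join is lossy.

No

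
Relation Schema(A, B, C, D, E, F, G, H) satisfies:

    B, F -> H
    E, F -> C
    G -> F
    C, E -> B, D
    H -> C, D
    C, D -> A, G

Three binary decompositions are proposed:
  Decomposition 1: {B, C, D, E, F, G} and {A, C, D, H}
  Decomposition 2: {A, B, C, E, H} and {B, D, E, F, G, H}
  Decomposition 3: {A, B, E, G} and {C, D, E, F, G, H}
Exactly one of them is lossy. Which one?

Decomposition 1

Decomposition 1: common = {C, D}, closure = {A, C, D, F, G} → lossy.
Decomposition 2: common = {B, E, H}, closure = {A, B, C, D, E, F, G, H} → lossless.
Decomposition 3: common = {E, G}, closure = {A, B, C, D, E, F, G, H} → lossless.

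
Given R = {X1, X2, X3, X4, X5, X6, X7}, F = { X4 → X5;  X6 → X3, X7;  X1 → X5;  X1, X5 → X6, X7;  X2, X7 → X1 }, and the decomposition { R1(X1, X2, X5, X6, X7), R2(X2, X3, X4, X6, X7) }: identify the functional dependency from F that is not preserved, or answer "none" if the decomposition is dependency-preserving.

Check X4 → X5: no single fragment contains all of {X4, X5}, and the restricted closure of {X4} across the fragments never reaches {X5}.
X6 → X3, X7 is preserved.
X1 → X5 is preserved.
X1, X5 → X6, X7 is preserved.
X2, X7 → X1 is preserved.

X4 → X5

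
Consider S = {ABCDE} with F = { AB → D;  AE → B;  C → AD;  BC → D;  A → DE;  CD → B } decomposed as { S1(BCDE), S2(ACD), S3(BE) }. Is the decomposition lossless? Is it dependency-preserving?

Lossless test (chase): Rows 1 and 2 agree on C; apply C→AD and equate their AD entries. Rows 1 and 2 agree on A; apply A→DE and equate their DE entries. Rows 1 and 2 agree on CD; apply CD→B and equate their B entries. Row 1 is now all distinguished symbols — the join is lossless.
Dependency preservation: the restricted closure of {AE} across the fragments never reaches {B}, so AE → B cannot be enforced without a join — not preserved.

lossless but not dependency-preserving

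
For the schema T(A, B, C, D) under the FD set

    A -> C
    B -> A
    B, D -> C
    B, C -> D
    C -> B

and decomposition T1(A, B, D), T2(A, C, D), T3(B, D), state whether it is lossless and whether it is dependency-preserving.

Lossless test (chase): Rows 1 and 2 agree on A; apply A→C and equate their C entries. Rows 1 and 3 agree on B; apply B→A and equate their A entries. Rows 1 and 3 agree on B, D; apply B, D→C and equate their C entries. Rows 1 and 2 agree on C; apply C→B and equate their B entries. Row 1 is now all distinguished symbols — the join is lossless.
Dependency preservation: B, D → C; B, C → D; C → B are not contained in any single fragment, but the restricted closure of each left-hand side across the fragments still reaches the right-hand side; the remaining FDs each lie inside some fragment. All dependencies are preserved.

lossless and dependency-preserving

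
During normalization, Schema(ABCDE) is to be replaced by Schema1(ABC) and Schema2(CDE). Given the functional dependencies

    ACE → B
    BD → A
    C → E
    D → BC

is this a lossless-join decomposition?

Common attributes: Schema1 ∩ Schema2 = {C}.
Closure of {C}: C → E applies, adding E. So (C)⁺ = {CE}.
The closure contains neither all of Schema1 = {ABC} nor all of Schema2 = {CDE}, so the common attributes are not a superkey of either fragment. The join is lossy.

No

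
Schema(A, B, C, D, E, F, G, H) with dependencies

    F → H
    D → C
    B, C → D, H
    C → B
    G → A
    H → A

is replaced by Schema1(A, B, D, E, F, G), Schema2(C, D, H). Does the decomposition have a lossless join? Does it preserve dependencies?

Lossless test: (D)⁺ = {A, B, C, D, H}, which contains all of one fragment — lossless.
Dependency preservation: the restricted closure of {F} across the fragments never reaches {H}, so F → H cannot be enforced without a join — not preserved.

lossless but not dependency-preserving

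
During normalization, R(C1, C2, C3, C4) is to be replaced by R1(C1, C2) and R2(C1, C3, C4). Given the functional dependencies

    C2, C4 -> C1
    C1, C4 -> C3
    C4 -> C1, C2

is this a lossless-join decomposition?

No

Common attributes: R1 ∩ R2 = {C1}.
No dependency enlarges {C1}, so (C1)⁺ = {C1}.
The closure contains neither all of R1 = {C1, C2} nor all of R2 = {C1, C3, C4}, so the common attributes are not a superkey of either fragment. The join is lossy.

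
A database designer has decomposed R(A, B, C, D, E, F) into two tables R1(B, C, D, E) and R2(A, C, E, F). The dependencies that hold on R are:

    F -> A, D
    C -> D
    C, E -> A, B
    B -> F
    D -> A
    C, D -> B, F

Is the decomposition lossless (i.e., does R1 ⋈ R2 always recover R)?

Common attributes: R1 ∩ R2 = {C, E}.
Closure of {C, E}: C → D applies, adding D; C, E → A, B applies, adding A, B; B → F applies, adding F. So (C, E)⁺ = {A, B, C, D, E, F}.
This closure contains every attribute of R1, so R1 ∩ R2 → R1. The join is lossless.

Yes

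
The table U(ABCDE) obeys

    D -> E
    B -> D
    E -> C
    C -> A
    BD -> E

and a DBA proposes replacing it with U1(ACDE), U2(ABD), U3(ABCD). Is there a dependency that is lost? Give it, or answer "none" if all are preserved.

none

D → E lies within U1.
B → D lies within U2.
E → C lies within U1.
C → A lies within U1.
BD → E: restricted closure across fragments reaches E.
Every dependency is enforceable on the fragments, so the decomposition is dependency-preserving.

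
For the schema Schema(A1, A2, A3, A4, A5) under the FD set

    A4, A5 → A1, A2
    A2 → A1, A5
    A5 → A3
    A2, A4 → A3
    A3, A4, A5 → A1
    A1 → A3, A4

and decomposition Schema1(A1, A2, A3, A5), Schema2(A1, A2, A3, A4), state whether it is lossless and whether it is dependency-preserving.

Lossless test: (A1, A2, A3)⁺ = {A1, A2, A3, A4, A5}, which contains all of one fragment — lossless.
Dependency preservation: the restricted closure of {A4, A5} across the fragments never reaches {A1, A2}, so A4, A5 → A1, A2 cannot be enforced without a join — not preserved.

lossless but not dependency-preserving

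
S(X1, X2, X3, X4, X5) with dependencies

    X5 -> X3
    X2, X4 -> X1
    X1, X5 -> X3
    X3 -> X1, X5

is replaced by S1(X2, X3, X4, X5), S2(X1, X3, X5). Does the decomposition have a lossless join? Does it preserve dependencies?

lossless but not dependency-preserving

Lossless test: (X3, X5)⁺ = {X1, X3, X5}, which contains all of one fragment — lossless.
Dependency preservation: the restricted closure of {X2, X4} across the fragments never reaches {X1}, so X2, X4 → X1 cannot be enforced without a join — not preserved.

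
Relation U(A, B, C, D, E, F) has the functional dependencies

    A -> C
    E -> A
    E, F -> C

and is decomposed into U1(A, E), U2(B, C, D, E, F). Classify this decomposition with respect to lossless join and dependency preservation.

Lossless test: (E)⁺ = {A, C, E}, which contains all of one fragment — lossless.
Dependency preservation: the restricted closure of {A} across the fragments never reaches {C}, so A → C cannot be enforced without a join — not preserved.

lossless but not dependency-preserving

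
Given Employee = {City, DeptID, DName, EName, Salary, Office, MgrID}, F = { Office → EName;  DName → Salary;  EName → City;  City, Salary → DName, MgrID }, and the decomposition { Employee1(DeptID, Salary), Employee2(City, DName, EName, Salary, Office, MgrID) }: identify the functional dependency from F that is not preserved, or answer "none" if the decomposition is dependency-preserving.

none

Office → EName lies within Employee2.
DName → Salary lies within Employee2.
EName → City lies within Employee2.
City, Salary → DName, MgrID lies within Employee2.
Every dependency is enforceable on the fragments, so the decomposition is dependency-preserving.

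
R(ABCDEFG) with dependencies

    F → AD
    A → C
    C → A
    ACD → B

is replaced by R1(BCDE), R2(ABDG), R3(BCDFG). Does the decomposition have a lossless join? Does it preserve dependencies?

Lossless test (chase): Rows 1 and 3 agree on C; apply C→A and equate their A entries. No row becomes fully distinguished — the join is lossy.
Dependency preservation: the restricted closure of {F} across the fragments never reaches {AD}, so F → AD cannot be enforced without a join — not preserved.

lossy and not dependency-preserving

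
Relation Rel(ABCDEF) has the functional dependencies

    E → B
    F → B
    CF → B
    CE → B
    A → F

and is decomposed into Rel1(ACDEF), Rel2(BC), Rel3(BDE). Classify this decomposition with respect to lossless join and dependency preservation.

Lossless test (chase): Rows 1 and 3 agree on E; apply E→B and equate their B entries. Row 1 is now all distinguished symbols — the join is lossless.
Dependency preservation: the restricted closure of {F} across the fragments never reaches {B}, so F → B cannot be enforced without a join — not preserved.

lossless but not dependency-preserving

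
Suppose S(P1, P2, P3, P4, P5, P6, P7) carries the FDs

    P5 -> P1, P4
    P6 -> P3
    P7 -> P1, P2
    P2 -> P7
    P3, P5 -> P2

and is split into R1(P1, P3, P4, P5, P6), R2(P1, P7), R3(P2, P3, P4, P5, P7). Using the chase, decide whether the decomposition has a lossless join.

Chase test. Columns are P1, P2, P3, P4, P5, P6, P7; row i has aⱼ where attribute j ∈ Ri, else bᵢⱼ.
Initial tableau (one row per fragment):
  row 1: a1 b12 a3 a4 a5 a6 b17
  row 2: a1 b22 b23 b24 b25 b26 a7
  row 3: b31 a2 a3 a4 a5 b36 a7
Rows 1 and 3 agree on P5; apply P5→P1, P4 and equate their P1, P4 entries.
Rows 2 and 3 agree on P7; apply P7→P1, P2 and equate their P1, P2 entries.
Rows 1 and 3 agree on P3, P5; apply P3, P5→P2 and equate their P2 entries.
Rows 1 and 2 agree on P2; apply P2→P7 and equate their P7 entries.
Row 1 is now all distinguished symbols — the join is lossless.

Yes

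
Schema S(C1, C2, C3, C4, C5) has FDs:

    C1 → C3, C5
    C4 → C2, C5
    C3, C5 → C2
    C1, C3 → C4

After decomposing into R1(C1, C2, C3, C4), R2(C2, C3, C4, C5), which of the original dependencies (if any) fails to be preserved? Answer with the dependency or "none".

none

C1 → C3, C5: restricted closure across fragments reaches C3, C5.
C4 → C2, C5 lies within R2.
C3, C5 → C2 lies within R2.
C1, C3 → C4 lies within R1.
Every dependency is enforceable on the fragments, so the decomposition is dependency-preserving.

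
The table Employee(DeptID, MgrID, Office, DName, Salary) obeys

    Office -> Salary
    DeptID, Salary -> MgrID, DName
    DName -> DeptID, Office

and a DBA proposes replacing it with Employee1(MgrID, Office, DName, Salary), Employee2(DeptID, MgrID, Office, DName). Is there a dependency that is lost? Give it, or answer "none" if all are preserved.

DeptID, Salary -> MgrID, DName

Check DeptID, Salary → MgrID, DName: no single fragment contains all of {DeptID, MgrID, DName, Salary}, and the restricted closure of {DeptID, Salary} across the fragments never reaches {MgrID, DName}.
Office → Salary is preserved.
DName → DeptID, Office is preserved.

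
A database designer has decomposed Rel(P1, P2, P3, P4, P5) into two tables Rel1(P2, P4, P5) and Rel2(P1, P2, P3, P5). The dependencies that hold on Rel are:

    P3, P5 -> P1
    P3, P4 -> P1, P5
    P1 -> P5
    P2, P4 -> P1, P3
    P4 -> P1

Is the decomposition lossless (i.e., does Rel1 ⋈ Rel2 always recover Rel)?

Common attributes: Rel1 ∩ Rel2 = {P2, P5}.
No dependency enlarges {P2, P5}, so (P2, P5)⁺ = {P2, P5}.
The closure contains neither all of Rel1 = {P2, P4, P5} nor all of Rel2 = {P1, P2, P3, P5}, so the common attributes are not a superkey of either fragment. The join is lossy.

No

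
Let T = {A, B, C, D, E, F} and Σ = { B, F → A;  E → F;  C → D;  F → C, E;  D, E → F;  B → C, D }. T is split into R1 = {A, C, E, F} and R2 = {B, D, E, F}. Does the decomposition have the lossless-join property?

No

Common attributes: R1 ∩ R2 = {E, F}.
Closure of {E, F}: F → C, E applies, adding C; C → D applies, adding D. So (E, F)⁺ = {C, D, E, F}.
The closure contains neither all of R1 = {A, C, E, F} nor all of R2 = {B, D, E, F}, so the common attributes are not a superkey of either fragment. The join is lossy.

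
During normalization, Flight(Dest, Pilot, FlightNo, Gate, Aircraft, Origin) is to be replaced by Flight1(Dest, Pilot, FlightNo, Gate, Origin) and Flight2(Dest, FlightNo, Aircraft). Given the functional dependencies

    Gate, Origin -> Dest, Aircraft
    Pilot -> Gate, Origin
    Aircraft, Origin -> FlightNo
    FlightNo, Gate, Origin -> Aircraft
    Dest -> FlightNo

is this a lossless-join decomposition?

No

Common attributes: Flight1 ∩ Flight2 = {Dest, FlightNo}.
No dependency enlarges {Dest, FlightNo}, so (Dest, FlightNo)⁺ = {Dest, FlightNo}.
The closure contains neither all of Flight1 = {Dest, Pilot, FlightNo, Gate, Origin} nor all of Flight2 = {Dest, FlightNo, Aircraft}, so the common attributes are not a superkey of either fragment. The join is lossy.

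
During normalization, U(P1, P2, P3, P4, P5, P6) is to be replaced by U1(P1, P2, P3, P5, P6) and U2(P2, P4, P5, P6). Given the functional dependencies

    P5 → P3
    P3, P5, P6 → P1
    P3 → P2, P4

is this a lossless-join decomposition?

Common attributes: U1 ∩ U2 = {P2, P5, P6}.
Closure of {P2, P5, P6}: P5 → P3 applies, adding P3; P3, P5, P6 → P1 applies, adding P1; P3 → P2, P4 applies, adding P4. So (P2, P5, P6)⁺ = {P1, P2, P3, P4, P5, P6}.
This closure contains every attribute of U1, so U1 ∩ U2 → U1. The join is lossless.

Yes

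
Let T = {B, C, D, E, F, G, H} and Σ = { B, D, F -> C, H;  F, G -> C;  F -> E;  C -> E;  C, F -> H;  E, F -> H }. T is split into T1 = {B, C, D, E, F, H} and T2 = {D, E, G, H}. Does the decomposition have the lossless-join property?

No

Common attributes: T1 ∩ T2 = {D, E, H}.
No dependency enlarges {D, E, H}, so (D, E, H)⁺ = {D, E, H}.
The closure contains neither all of T1 = {B, C, D, E, F, H} nor all of T2 = {D, E, G, H}, so the common attributes are not a superkey of either fragment. The join is lossy.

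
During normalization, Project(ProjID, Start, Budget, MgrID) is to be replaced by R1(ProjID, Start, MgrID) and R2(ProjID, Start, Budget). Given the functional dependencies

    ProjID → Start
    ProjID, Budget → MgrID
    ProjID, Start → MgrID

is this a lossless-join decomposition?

Common attributes: R1 ∩ R2 = {ProjID, Start}.
Closure of {ProjID, Start}: ProjID, Start → MgrID applies, adding MgrID. So (ProjID, Start)⁺ = {ProjID, Start, MgrID}.
This closure contains every attribute of R1, so R1 ∩ R2 → R1. The join is lossless.

Yes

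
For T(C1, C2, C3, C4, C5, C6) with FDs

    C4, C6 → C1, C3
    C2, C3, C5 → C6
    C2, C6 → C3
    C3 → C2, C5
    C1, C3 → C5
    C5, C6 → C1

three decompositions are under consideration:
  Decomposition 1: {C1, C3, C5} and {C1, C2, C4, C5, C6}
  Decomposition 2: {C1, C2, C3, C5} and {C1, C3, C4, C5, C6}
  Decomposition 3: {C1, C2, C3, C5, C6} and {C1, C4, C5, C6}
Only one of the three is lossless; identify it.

Decomposition 1: common = {C1, C5}, closure = {C1, C5} → lossy.
Decomposition 2: common = {C1, C3, C5}, closure = {C1, C2, C3, C5, C6} → lossless.
Decomposition 3: common = {C1, C5, C6}, closure = {C1, C5, C6} → lossy.

Decomposition 2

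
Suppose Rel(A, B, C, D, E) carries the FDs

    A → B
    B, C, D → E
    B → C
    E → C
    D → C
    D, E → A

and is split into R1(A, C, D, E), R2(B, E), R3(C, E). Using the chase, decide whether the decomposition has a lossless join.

No

Chase test. Columns are A, B, C, D, E; row i has aⱼ where attribute j ∈ Ri, else bᵢⱼ.
Initial tableau (one row per fragment):
  row 1: a1 b12 a3 a4 a5
  row 2: b21 a2 b23 b24 a5
  row 3: b31 b32 a3 b34 a5
Rows 1 and 2 agree on E; apply E→C and equate their C entries.
No row becomes fully distinguished — the join is lossy.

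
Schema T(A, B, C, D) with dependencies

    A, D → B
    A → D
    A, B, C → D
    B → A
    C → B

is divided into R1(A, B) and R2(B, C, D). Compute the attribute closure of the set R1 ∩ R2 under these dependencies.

R1 ∩ R2 = {B}.
B → A applies, adding A
A → D applies, adding D
Closure: {A, B, D}.

A, B, D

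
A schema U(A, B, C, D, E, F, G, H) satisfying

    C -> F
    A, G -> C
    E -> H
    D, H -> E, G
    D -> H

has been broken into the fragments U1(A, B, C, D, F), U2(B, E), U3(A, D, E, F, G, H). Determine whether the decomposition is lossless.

Yes

Chase test. Columns are A, B, C, D, E, F, G, H; row i has aⱼ where attribute j ∈ Ui, else bᵢⱼ.
Initial tableau (one row per fragment):
  row 1: a1 a2 a3 a4 b15 a6 b17 b18
  row 2: b21 a2 b23 b24 a5 b26 b27 b28
  row 3: a1 b32 b33 a4 a5 a6 a7 a8
Rows 2 and 3 agree on E; apply E→H and equate their H entries.
Rows 1 and 3 agree on D; apply D→H and equate their H entries.
Rows 1 and 3 agree on D, H; apply D, H→E, G and equate their E, G entries.
Rows 1 and 3 agree on A, G; apply A, G→C and equate their C entries.
Row 1 is now all distinguished symbols — the join is lossless.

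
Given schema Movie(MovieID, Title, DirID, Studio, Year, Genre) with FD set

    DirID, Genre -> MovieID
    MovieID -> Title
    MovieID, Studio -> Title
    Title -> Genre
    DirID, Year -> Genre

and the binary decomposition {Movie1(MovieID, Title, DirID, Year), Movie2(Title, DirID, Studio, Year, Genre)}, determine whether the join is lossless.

Common attributes: Movie1 ∩ Movie2 = {Title, DirID, Year}.
Closure of {Title, DirID, Year}: Title → Genre applies, adding Genre; DirID, Genre → MovieID applies, adding MovieID. So (Title, DirID, Year)⁺ = {MovieID, Title, DirID, Year, Genre}.
This closure contains every attribute of Movie1, so Movie1 ∩ Movie2 → Movie1. The join is lossless.

Yes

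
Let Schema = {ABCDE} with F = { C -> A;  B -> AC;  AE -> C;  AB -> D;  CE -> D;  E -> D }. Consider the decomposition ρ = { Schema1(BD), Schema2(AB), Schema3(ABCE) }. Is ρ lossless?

Chase test. Columns are ABCDE; row i has aⱼ where attribute j ∈ Schemai, else bᵢⱼ.
Initial tableau (one row per fragment):
  row 1: b11 a2 b13 a4 b15
  row 2: a1 a2 b23 b24 b25
  row 3: a1 a2 a3 b34 a5
Rows 1 and 2 agree on B; apply B→AC and equate their AC entries.
Rows 1 and 3 agree on B; apply B→AC and equate their AC entries.
Rows 1 and 2 agree on AB; apply AB→D and equate their D entries.
Rows 1 and 3 agree on AB; apply AB→D and equate their D entries.
Row 3 is now all distinguished symbols — the join is lossless.

Yes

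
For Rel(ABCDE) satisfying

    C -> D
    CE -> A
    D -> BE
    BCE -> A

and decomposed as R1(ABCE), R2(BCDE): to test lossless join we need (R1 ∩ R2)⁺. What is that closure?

ABCDE

R1 ∩ R2 = {BCE}.
C → D applies, adding D
CE → A applies, adding A
Closure: {ABCDE}.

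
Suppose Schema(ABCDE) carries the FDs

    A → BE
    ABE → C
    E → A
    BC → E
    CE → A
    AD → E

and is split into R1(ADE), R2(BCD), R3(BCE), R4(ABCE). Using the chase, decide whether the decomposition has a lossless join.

Chase test. Columns are ABCDE; row i has aⱼ where attribute j ∈ Ri, else bᵢⱼ.
Initial tableau (one row per fragment):
  row 1: a1 b12 b13 a4 a5
  row 2: b21 a2 a3 a4 b25
  row 3: b31 a2 a3 b34 a5
  row 4: a1 a2 a3 b44 a5
Rows 1 and 4 agree on A; apply A→BE and equate their BE entries.
Rows 1 and 4 agree on ABE; apply ABE→C and equate their C entries.
Rows 1 and 3 agree on E; apply E→A and equate their A entries.
Rows 1 and 2 agree on BC; apply BC→E and equate their E entries.
Rows 1 and 2 agree on CE; apply CE→A and equate their A entries.
Row 1 is now all distinguished symbols — the join is lossless.

Yes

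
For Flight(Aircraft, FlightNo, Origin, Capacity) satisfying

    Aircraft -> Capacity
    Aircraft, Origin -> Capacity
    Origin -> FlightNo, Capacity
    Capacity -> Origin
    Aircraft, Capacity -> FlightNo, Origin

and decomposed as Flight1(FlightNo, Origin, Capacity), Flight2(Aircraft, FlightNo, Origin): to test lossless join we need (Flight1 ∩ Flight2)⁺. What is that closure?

FlightNo, Origin, Capacity

Flight1 ∩ Flight2 = {FlightNo, Origin}.
Origin → FlightNo, Capacity applies, adding Capacity
Closure: {FlightNo, Origin, Capacity}.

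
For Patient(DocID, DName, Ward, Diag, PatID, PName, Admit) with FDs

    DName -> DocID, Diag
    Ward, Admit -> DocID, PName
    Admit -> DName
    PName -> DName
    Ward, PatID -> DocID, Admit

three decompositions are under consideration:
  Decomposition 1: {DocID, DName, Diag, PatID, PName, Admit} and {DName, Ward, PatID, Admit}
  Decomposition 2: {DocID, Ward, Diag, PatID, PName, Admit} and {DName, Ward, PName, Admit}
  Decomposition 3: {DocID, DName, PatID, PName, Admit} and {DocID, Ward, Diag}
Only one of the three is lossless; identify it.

Decomposition 2

Decomposition 1: common = {DName, PatID, Admit}, closure = {DocID, DName, Diag, PatID, Admit} → lossy.
Decomposition 2: common = {Ward, PName, Admit}, closure = {DocID, DName, Ward, Diag, PName, Admit} → lossless.
Decomposition 3: common = {DocID}, closure = {DocID} → lossy.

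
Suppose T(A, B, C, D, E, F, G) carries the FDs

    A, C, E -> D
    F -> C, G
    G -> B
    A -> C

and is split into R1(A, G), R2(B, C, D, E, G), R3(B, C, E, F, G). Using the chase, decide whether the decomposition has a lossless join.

No

Chase test. Columns are A, B, C, D, E, F, G; row i has aⱼ where attribute j ∈ Ri, else bᵢⱼ.
Initial tableau (one row per fragment):
  row 1: a1 b12 b13 b14 b15 b16 a7
  row 2: b21 a2 a3 a4 a5 b26 a7
  row 3: b31 a2 a3 b34 a5 a6 a7
Rows 1 and 2 agree on G; apply G→B and equate their B entries.
No row becomes fully distinguished — the join is lossy.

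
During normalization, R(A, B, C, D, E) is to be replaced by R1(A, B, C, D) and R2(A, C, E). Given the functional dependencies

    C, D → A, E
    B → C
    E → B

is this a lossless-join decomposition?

Common attributes: R1 ∩ R2 = {A, C}.
No dependency enlarges {A, C}, so (A, C)⁺ = {A, C}.
The closure contains neither all of R1 = {A, B, C, D} nor all of R2 = {A, C, E}, so the common attributes are not a superkey of either fragment. The join is lossy.

No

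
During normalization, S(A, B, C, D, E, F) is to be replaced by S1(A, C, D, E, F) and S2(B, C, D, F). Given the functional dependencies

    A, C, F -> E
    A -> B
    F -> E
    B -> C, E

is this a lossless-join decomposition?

No

Common attributes: S1 ∩ S2 = {C, D, F}.
Closure of {C, D, F}: F → E applies, adding E. So (C, D, F)⁺ = {C, D, E, F}.
The closure contains neither all of S1 = {A, C, D, E, F} nor all of S2 = {B, C, D, F}, so the common attributes are not a superkey of either fragment. The join is lossy.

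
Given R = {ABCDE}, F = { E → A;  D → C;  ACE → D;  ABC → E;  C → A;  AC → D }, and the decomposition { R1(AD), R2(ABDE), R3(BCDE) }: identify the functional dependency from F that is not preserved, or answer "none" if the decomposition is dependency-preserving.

E → A lies within R2.
D → C lies within R3.
ACE → D: restricted closure across fragments reaches D.
ABC → E: restricted closure across fragments reaches E.
C → A: restricted closure across fragments reaches A.
AC → D: restricted closure across fragments reaches D.
Every dependency is enforceable on the fragments, so the decomposition is dependency-preserving.

none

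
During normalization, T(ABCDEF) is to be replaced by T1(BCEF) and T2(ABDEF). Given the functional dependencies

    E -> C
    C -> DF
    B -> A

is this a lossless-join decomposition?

Common attributes: T1 ∩ T2 = {BEF}.
Closure of {BEF}: E → C applies, adding C; C → DF applies, adding D; B → A applies, adding A. So (BEF)⁺ = {ABCDEF}.
This closure contains every attribute of T1, so T1 ∩ T2 → T1. The join is lossless.

Yes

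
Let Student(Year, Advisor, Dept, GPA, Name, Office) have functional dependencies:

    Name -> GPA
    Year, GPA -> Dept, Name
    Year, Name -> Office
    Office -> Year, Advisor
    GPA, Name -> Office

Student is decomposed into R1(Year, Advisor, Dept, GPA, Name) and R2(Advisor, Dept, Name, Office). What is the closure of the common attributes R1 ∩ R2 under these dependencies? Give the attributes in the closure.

Year, Advisor, Dept, GPA, Name, Office

R1 ∩ R2 = {Advisor, Dept, Name}.
Name → GPA applies, adding GPA
GPA, Name → Office applies, adding Office
Office → Year, Advisor applies, adding Year
Closure: {Year, Advisor, Dept, GPA, Name, Office}.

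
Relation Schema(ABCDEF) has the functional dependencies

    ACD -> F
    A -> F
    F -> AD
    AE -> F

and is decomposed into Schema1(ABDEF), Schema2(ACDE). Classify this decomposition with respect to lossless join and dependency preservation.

Lossless test: (ADE)⁺ = {ADEF}, which is a superkey of neither fragment — lossy.
Dependency preservation: ACD → F is not contained in any single fragment, but the restricted closure of its left-hand side across the fragments still reaches the right-hand side; the remaining FDs each lie inside some fragment. All dependencies are preserved.

lossy but dependency-preserving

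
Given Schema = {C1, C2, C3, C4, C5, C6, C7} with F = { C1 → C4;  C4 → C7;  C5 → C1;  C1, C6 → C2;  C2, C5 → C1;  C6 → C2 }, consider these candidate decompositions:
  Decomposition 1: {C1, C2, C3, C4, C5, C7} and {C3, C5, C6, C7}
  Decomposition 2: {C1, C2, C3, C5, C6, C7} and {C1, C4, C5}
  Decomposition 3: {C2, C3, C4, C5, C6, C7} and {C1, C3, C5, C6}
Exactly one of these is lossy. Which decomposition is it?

Decomposition 1: common = {C3, C5, C7}, closure = {C1, C3, C4, C5, C7} → lossy.
Decomposition 2: common = {C1, C5}, closure = {C1, C4, C5, C7} → lossless.
Decomposition 3: common = {C3, C5, C6}, closure = {C1, C2, C3, C4, C5, C6, C7} → lossless.

Decomposition 1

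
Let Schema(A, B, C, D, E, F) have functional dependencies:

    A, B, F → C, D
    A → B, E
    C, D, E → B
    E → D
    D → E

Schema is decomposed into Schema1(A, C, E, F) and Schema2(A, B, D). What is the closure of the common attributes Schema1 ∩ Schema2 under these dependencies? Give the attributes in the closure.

Schema1 ∩ Schema2 = {A}.
A → B, E applies, adding B, E
E → D applies, adding D
Closure: {A, B, D, E}.

A, B, D, E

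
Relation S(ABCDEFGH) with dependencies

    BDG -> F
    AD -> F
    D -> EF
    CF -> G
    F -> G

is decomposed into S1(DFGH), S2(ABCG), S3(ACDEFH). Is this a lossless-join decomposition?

No

Chase test. Columns are ABCDEFGH; row i has aⱼ where attribute j ∈ Si, else bᵢⱼ.
Initial tableau (one row per fragment):
  row 1: b11 b12 b13 a4 b15 a6 a7 a8
  row 2: a1 a2 a3 b24 b25 b26 a7 b28
  row 3: a1 b32 a3 a4 a5 a6 b37 a8
Rows 1 and 3 agree on D; apply D→EF and equate their EF entries.
Rows 1 and 3 agree on F; apply F→G and equate their G entries.
No row becomes fully distinguished — the join is lossy.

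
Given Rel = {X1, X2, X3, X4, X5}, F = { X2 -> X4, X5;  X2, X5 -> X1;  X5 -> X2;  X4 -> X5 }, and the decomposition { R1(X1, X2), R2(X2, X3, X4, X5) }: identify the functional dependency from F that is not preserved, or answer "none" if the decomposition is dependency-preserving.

X2 → X4, X5 lies within R2.
X2, X5 → X1: restricted closure across fragments reaches X1.
X5 → X2 lies within R2.
X4 → X5 lies within R2.
Every dependency is enforceable on the fragments, so the decomposition is dependency-preserving.

none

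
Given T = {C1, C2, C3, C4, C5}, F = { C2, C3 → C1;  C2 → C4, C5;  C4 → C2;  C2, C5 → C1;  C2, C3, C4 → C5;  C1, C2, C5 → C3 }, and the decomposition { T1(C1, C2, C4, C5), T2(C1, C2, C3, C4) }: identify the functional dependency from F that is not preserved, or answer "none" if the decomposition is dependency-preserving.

none

C2, C3 → C1 lies within T2.
C2 → C4, C5 lies within T1.
C4 → C2 lies within T1.
C2, C5 → C1 lies within T1.
C2, C3, C4 → C5: restricted closure across fragments reaches C5.
C1, C2, C5 → C3: restricted closure across fragments reaches C3.
Every dependency is enforceable on the fragments, so the decomposition is dependency-preserving.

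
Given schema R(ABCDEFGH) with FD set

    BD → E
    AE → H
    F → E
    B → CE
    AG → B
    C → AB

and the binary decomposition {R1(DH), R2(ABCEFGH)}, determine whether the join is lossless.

No

Common attributes: R1 ∩ R2 = {H}.
No dependency enlarges {H}, so (H)⁺ = {H}.
The closure contains neither all of R1 = {DH} nor all of R2 = {ABCEFGH}, so the common attributes are not a superkey of either fragment. The join is lossy.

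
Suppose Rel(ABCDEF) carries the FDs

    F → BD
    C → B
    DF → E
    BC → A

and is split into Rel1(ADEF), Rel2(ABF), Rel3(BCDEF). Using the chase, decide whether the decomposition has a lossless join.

Chase test. Columns are ABCDEF; row i has aⱼ where attribute j ∈ Reli, else bᵢⱼ.
Initial tableau (one row per fragment):
  row 1: a1 b12 b13 a4 a5 a6
  row 2: a1 a2 b23 b24 b25 a6
  row 3: b31 a2 a3 a4 a5 a6
Rows 1 and 2 agree on F; apply F→BD and equate their BD entries.
Rows 1 and 2 agree on DF; apply DF→E and equate their E entries.
No row becomes fully distinguished — the join is lossy.

No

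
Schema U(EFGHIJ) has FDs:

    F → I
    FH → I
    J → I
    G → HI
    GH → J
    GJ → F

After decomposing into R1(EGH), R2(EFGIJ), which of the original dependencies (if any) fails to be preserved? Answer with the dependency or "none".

none

F → I lies within R2.
FH → I: restricted closure across fragments reaches I.
J → I lies within R2.
G → HI: restricted closure across fragments reaches HI.
GH → J: restricted closure across fragments reaches J.
GJ → F lies within R2.
Every dependency is enforceable on the fragments, so the decomposition is dependency-preserving.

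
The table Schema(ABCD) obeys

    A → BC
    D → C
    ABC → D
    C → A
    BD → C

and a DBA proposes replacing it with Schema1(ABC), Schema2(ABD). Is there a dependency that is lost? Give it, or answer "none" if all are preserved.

none

A → BC lies within Schema1.
D → C: restricted closure across fragments reaches C.
ABC → D: restricted closure across fragments reaches D.
C → A lies within Schema1.
BD → C: restricted closure across fragments reaches C.
Every dependency is enforceable on the fragments, so the decomposition is dependency-preserving.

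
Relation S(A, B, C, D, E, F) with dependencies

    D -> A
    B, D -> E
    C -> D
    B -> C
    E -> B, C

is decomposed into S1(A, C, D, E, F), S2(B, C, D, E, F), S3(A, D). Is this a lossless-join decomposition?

Chase test. Columns are A, B, C, D, E, F; row i has aⱼ where attribute j ∈ Si, else bᵢⱼ.
Initial tableau (one row per fragment):
  row 1: a1 b12 a3 a4 a5 a6
  row 2: b21 a2 a3 a4 a5 a6
  row 3: a1 b32 b33 a4 b35 b36
Rows 1 and 2 agree on D; apply D→A and equate their A entries.
Rows 1 and 2 agree on E; apply E→B, C and equate their B, C entries.
Row 1 is now all distinguished symbols — the join is lossless.

Yes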